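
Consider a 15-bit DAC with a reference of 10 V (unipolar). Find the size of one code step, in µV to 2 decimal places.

Full-scale span = 10 V.
LSB = 10 / 2^15 = 10 / 32768 = 0.000305176 V = 305.18 µV.

305.18 µV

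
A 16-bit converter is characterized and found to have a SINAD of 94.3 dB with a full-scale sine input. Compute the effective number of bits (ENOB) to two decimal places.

ENOB = (SINAD − 1.76) / 6.02 = (94.3 − 1.76)/6.02 = 15.372.

15.37 bits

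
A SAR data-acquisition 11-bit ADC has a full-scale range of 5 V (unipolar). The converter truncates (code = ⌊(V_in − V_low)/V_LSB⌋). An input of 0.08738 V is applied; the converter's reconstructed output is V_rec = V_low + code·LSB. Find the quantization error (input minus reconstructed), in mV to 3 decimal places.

One LSB is 5 V / 2048 = 2.441 mV.
(0.08738 − 0)/0.00244141 = 35.7908; ⌊·⌋ gives code 35.
V_rec = 0 + 35·0.00244141 = 0.085449219 V.
V_in − V_rec = 0.00193078 V = 1.931 mV.

1.931 mV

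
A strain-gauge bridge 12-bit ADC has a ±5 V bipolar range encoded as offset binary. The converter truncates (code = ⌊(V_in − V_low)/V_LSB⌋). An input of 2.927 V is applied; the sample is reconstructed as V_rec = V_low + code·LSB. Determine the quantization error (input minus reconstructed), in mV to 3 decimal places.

2.195 mV

One LSB is 10 V / 4096 = 2.441 mV.
Scaled input = 3246.8992 LSBs, so code = 3246.
Code 3246 maps back to (−5) + 3246×0.00244141 V = 2.9248047 V.
Difference: 0.00219531 V → 2.195 mV.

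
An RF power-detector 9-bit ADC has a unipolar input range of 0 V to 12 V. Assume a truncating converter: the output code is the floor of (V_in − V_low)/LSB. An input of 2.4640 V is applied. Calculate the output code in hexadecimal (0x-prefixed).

Full-scale span = 12 V; LSB = 12/2^9 = 23.438 mV.
Input sits at 105.131 steps above V_low.
Floor → code 105.
In hexadecimal (0x-prefixed): 0x69.

code 0x69 (decimal 105)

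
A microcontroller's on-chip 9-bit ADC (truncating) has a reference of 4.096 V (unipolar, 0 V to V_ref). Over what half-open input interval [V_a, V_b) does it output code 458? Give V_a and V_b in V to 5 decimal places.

LSB = 4.096/2^9 = 8.000 mV.
V_a = V_low + 458·LSB = 3.664 V; V_b = V_low + 459·LSB = 3.672 V.

[3.66400 V, 3.67200 V)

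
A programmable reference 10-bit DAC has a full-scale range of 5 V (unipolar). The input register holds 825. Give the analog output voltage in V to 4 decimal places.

LSB = 5 V / 2^10 = 4.883 mV.
V_out = 0 + 825 × 0.00488281 V = 4.02832 V.

4.0283 V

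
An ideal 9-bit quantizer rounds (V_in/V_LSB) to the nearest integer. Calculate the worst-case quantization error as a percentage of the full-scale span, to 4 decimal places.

0.0977 %

Rounding → worst-case error = ½ LSB = V_FS/2^10, so 100/1024 = 0.0976562 % of full scale.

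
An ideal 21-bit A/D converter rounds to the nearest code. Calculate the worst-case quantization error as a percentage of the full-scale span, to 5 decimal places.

Rounding → worst-case error = ½ LSB = V_FS/2^22, so 100/4194304 = 2.38419e-05 % of full scale.

0.00002 %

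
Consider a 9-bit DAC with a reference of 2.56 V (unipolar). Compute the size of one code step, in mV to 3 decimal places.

Full-scale span = 2.56 V.
LSB = 2.56 / 2^9 = 2.56 / 512 = 0.005 V = 5.000 mV.

5.000 mV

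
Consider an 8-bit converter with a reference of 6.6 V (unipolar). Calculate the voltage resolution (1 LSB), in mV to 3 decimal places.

Full-scale span = 6.6 V.
LSB = 6.6 / 2^8 = 6.6 / 256 = 0.0257812 V = 25.781 mV.

25.781 mV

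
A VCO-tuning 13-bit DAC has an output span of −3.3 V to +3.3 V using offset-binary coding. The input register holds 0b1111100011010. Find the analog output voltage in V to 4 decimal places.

3.1147 V

LSB = 6.6 V / 2^13 = 0.806 mV.
Code 0b1111100011010 = 7962 decimal.
V_out = (−3.3) + 7962 × 0.000805664 V = 3.1147 V.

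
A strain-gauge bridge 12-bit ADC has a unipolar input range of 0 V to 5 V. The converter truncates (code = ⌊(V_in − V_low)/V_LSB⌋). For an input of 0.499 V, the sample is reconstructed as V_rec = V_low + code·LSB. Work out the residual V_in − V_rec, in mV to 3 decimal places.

0.953 mV

Step size: 5 V ÷ 2^12 = 1.221 mV.
(0.499 − 0)/0.0012207 = 408.7808; ⌊·⌋ gives code 408.
Code 408 maps back to 0 + 408×0.0012207 V = 0.49804688 V.
Error = 0.499 − 0.49804688 = 0.000953125 V = 0.953 mV.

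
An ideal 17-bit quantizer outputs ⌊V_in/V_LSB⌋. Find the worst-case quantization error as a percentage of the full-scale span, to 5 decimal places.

Truncating → worst-case error = 1 LSB = V_FS/2^17, so 100/131072 = 0.000762939 % of full scale.

0.00076 %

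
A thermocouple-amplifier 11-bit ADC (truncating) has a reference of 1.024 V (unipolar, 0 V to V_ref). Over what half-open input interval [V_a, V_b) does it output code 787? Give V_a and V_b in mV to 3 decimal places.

[393.500 mV, 394.000 mV)

LSB = 1.024/2^11 = 0.500 mV.
V_a = V_low + 787·LSB = 0.3935 V; V_b = V_low + 788·LSB = 0.394 V.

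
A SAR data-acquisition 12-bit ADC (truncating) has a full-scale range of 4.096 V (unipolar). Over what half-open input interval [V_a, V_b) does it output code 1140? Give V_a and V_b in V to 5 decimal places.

[1.14000 V, 1.14100 V)

LSB = 4.096/2^12 = 1.000 mV.
V_a = V_low + 1140·LSB = 1.14 V; V_b = V_low + 1141·LSB = 1.141 V.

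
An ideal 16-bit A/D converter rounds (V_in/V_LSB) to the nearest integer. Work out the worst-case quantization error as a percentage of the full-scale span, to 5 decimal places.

Rounding → worst-case error = ½ LSB = V_FS/2^17, so 100/131072 = 0.000762939 % of full scale.

0.00076 %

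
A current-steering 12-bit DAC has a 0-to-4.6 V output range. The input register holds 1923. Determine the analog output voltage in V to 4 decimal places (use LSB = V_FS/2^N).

2.1596 V

LSB = 4.6 V / 2^12 = 1.123 mV.
V_out = 0 + 1923 × 0.00112305 V = 2.15962 V.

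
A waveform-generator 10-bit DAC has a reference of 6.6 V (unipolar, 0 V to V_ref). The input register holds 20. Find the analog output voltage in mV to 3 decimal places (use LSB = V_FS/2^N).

128.906 mV

LSB = 6.6 V / 2^10 = 6.445 mV.
V_out = 0 + 20 × 0.00644531 V = 0.128906 V.
= 128.906 mV.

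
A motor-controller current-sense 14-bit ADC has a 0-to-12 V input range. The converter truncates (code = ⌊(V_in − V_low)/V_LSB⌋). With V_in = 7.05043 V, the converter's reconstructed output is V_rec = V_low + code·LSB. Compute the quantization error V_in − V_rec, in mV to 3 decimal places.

LSB = 12/2^14 = 0.732 mV.
(7.05043 − 0)/0.000732422 = 9626.1871; ⌊·⌋ gives code 9626.
V_rec = 0 + 9626·0.000732422 = 7.050293 V.
Difference: 0.000137031 V → 0.137 mV.

0.137 mV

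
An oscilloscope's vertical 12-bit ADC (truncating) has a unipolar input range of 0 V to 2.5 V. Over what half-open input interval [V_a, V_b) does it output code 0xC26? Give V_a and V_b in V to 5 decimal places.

LSB = 2.5/2^12 = 0.610 mV.
Code 0xC26 = 3110 decimal.
V_a = V_low + 3110·LSB = 1.89819 V; V_b = V_low + 3111·LSB = 1.8988 V.

[1.89819 V, 1.89880 V)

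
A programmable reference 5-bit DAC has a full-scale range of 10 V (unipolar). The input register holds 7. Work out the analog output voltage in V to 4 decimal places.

LSB = 10 V / 2^5 = 312.500 mV.
V_out = 0 + 7 × 0.3125 V = 2.1875 V.

2.1875 V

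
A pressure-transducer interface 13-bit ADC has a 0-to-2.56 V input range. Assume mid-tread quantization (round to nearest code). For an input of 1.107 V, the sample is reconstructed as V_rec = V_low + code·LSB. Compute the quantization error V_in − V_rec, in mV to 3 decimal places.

0.125 mV

LSB = 2.56/2^13 = 312.50 µV.
(V_in − V_low)/LSB = (1.107 − 0)/0.0003125 = 3542.4000 → code 3542 (round).
Reconstructed: 1.106875 V.
Difference: 0.000125 V → 0.125 mV.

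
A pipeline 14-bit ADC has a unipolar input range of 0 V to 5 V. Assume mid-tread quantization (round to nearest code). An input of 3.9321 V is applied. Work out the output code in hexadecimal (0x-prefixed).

With 16384 levels over 5 V, one step is 305.18 µV.
(3.9321 − 0) / 0.000305176 = 12884.705 LSBs.
So the output code is 12885.
In hexadecimal (0x-prefixed): 0x3255.

code 0x3255 (decimal 12885)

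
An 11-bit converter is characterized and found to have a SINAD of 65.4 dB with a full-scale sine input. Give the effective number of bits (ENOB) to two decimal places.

ENOB = (SINAD − 1.76) / 6.02 = (65.4 − 1.76)/6.02 = 10.571.

10.57 bits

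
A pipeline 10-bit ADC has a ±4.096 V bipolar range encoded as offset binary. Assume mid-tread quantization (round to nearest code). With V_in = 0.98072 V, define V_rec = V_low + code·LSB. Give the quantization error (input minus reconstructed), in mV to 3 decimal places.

-3.280 mV

Step size: 8.192 V ÷ 2^10 = 8.000 mV.
Scaled input = 634.5900 LSBs, so code = 635.
V_rec = (−4.096) + 635·0.008 = 0.984 V.
Difference: -0.00328 V → -3.280 mV.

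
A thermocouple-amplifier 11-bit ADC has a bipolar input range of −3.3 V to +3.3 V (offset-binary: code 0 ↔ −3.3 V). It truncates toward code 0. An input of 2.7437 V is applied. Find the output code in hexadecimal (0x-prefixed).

Full-scale span = 6.6 V; LSB = 6.6/2^11 = 3.223 mV.
(V_in − V_low)/LSB = (2.7437 − (−3.3)) / 0.00322266 = 1875.378.
So the output code is 1875.
In hexadecimal (0x-prefixed): 0x753.

code 0x753 (decimal 1875)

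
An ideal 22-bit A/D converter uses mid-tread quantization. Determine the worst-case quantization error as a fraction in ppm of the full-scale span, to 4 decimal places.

0.1192 ppm

Rounding → worst-case error = ½ LSB = V_FS/2^23, so 1e+06/8388608 = 0.119209 ppm of full scale.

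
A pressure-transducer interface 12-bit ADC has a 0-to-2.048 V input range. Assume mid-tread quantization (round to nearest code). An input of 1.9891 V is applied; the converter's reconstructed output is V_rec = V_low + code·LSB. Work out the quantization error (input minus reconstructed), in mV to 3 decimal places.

One LSB is 2.048 V / 4096 = 0.500 mV.
(V_in − V_low)/LSB = (1.9891 − 0)/0.0005 = 3978.2000 → code 3978 (round).
Reconstructed: 1.989 V.
Error = 1.9891 − 1.989 = 0.0001 V = 0.100 mV.

0.100 mV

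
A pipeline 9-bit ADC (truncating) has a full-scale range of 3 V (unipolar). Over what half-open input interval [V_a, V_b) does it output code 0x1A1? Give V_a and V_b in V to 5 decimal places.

LSB = 3/2^9 = 5.859 mV.
Code 0x1A1 = 417 decimal.
V_a = V_low + 417·LSB = 2.44336 V; V_b = V_low + 418·LSB = 2.44922 V.

[2.44336 V, 2.44922 V)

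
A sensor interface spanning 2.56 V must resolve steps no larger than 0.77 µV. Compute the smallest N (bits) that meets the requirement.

Number of steps required ≥ 2.56 V / 0.77 µV = 3324675.32.
Need 2^N ≥ 3324675.32; 2^21 = 2097152, 2^22 = 4194304.
Minimum N = 22.

22 bits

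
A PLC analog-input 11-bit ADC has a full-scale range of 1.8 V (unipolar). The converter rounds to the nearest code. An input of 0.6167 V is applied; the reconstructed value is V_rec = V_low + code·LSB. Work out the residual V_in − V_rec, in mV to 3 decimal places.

One LSB is 1.8 V / 2048 = 0.879 mV.
Scaled input = 701.6676 LSBs, so code = 702.
V_rec = 0 + 702·0.000878906 = 0.61699219 V.
V_in − V_rec = -0.000292188 V = -0.292 mV.

-0.292 mV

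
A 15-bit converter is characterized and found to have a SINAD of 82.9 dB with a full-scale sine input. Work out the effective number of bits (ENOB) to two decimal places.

13.48 bits

ENOB = (SINAD − 1.76) / 6.02 = (82.9 − 1.76)/6.02 = 13.478.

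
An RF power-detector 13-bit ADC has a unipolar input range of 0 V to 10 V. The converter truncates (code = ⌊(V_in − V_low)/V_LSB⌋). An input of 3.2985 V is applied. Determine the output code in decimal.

Full-scale span = 10 V; LSB = 10/2^13 = 1.221 mV.
(V_in − V_low)/LSB = (3.2985 − 0) / 0.0012207 = 2702.131.
So the output code is 2702.

code 2702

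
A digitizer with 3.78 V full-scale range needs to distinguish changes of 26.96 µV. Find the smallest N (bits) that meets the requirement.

Number of steps required ≥ 3.78 V / 26.96 µV = 140207.72.
Need 2^N ≥ 140207.72; 2^17 = 131072, 2^18 = 262144.
Minimum N = 18.

18 bits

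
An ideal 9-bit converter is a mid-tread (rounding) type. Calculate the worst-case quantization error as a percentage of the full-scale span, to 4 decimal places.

0.0977 %

Rounding → worst-case error = ½ LSB = V_FS/2^10, so 100/1024 = 0.0976562 % of full scale.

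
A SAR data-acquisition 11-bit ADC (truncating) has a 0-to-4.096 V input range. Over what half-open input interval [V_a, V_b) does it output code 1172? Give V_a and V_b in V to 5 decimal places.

LSB = 4.096/2^11 = 2.000 mV.
V_a = V_low + 1172·LSB = 2.344 V; V_b = V_low + 1173·LSB = 2.346 V.

[2.34400 V, 2.34600 V)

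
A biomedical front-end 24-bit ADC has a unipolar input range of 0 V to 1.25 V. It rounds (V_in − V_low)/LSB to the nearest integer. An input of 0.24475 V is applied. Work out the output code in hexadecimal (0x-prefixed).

LSB = 1.25 V / 16777216 = 0.07 µV.
(V_in − V_low)/LSB = (0.24475 − 0) / 7.45058e-08 = 3284978.893.
round(3284978.893) = 3284979.
In hexadecimal (0x-prefixed): 0x321FF3.

code 0x321FF3 (decimal 3284979)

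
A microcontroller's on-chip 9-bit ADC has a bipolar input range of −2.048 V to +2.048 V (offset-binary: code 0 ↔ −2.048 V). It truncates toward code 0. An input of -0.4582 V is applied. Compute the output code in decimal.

code 198

Full-scale span = 4.096 V; LSB = 4.096/2^9 = 8.000 mV.
(-0.4582 − (−2.048)) / 0.008 = 198.725 LSBs.
⌊·⌋(198.725) = 198.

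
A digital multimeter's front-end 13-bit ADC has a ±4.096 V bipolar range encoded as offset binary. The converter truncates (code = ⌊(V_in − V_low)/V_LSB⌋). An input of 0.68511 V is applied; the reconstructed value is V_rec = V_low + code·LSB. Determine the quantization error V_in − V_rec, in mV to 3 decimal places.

0.110 mV

One LSB is 8.192 V / 8192 = 1.000 mV.
(0.68511 − (−4.096))/0.001 = 4781.1100; ⌊·⌋ gives code 4781.
V_rec = (−4.096) + 4781·0.001 = 0.685 V.
V_in − V_rec = 0.00011 V = 0.110 mV.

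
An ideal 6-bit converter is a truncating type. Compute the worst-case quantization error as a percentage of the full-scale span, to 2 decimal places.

1.56 %

Truncating → worst-case error = 1 LSB = V_FS/2^6, so 100/64 = 1.5625 % of full scale.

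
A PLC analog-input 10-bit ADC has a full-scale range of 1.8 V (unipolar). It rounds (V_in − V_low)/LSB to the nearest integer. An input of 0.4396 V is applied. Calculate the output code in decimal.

LSB = 1.8 V / 1024 = 1.758 mV.
(V_in − V_low)/LSB = (0.4396 − 0) / 0.00175781 = 250.084.
So the output code is 250.

code 250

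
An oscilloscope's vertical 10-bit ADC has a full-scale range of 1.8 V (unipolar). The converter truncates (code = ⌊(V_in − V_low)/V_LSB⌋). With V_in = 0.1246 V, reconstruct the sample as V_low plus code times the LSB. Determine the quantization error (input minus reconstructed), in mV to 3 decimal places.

1.553 mV

One LSB is 1.8 V / 1024 = 1.758 mV.
(0.1246 − 0)/0.00175781 = 70.8836; ⌊·⌋ gives code 70.
Reconstructed: 0.12304688 V.
V_in − V_rec = 0.00155313 V = 1.553 mV.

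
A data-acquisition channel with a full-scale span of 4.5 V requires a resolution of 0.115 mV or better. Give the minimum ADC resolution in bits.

16 bits

Number of steps required ≥ 4.5 V / 0.115 mV = 39130.43.
Need 2^N ≥ 39130.43; 2^15 = 32768, 2^16 = 65536.
Minimum N = 16.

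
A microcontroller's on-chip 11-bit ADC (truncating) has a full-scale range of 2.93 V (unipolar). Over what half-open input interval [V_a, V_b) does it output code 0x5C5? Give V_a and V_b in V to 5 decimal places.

[2.11309 V, 2.11452 V)

LSB = 2.93/2^11 = 1.431 mV.
Code 0x5C5 = 1477 decimal.
V_a = V_low + 1477·LSB = 2.11309 V; V_b = V_low + 1478·LSB = 2.11452 V.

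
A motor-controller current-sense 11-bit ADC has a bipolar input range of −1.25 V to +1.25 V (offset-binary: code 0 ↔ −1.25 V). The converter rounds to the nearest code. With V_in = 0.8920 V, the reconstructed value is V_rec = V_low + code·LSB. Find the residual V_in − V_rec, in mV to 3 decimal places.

-0.334 mV

One LSB is 2.5 V / 2048 = 1.221 mV.
(V_in − V_low)/LSB = (0.8920 − (−1.25))/0.0012207 = 1754.7264 → code 1755 (round).
Code 1755 maps back to (−1.25) + 1755×0.0012207 V = 0.89233398 V.
Difference: -0.000333984 V → -0.334 mV.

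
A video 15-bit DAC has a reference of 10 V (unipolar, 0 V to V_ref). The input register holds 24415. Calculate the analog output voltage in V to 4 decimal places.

LSB = 10 V / 2^15 = 305.18 µV.
V_out = 0 + 24415 × 0.000305176 V = 7.45087 V.

7.4509 V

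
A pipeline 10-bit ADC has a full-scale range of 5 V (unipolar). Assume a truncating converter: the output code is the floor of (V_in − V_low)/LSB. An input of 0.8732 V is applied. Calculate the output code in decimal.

Full-scale span = 5 V; LSB = 5/2^10 = 4.883 mV.
(0.8732 − 0) / 0.00488281 = 178.831 LSBs.
So the output code is 178.

code 178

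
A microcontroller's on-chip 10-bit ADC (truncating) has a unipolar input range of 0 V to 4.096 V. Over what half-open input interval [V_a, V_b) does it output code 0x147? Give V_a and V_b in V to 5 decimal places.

LSB = 4.096/2^10 = 4.000 mV.
Code 0x147 = 327 decimal.
V_a = V_low + 327·LSB = 1.308 V; V_b = V_low + 328·LSB = 1.312 V.

[1.30800 V, 1.31200 V)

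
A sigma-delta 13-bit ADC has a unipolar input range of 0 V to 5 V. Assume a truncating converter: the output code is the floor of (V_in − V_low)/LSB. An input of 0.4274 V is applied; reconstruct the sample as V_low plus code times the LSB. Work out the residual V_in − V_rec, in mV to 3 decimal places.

0.154 mV

Step size: 5 V ÷ 2^13 = 0.610 mV.
(V_in − V_low)/LSB = (0.4274 − 0)/0.000610352 = 700.2522 → code 700 (floor).
Code 700 maps back to 0 + 700×0.000610352 V = 0.42724609 V.
V_in − V_rec = 0.000153906 V = 0.154 mV.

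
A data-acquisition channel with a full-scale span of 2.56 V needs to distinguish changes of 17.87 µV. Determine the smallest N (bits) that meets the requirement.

18 bits

Number of steps required ≥ 2.56 V / 17.87 µV = 143256.86.
Need 2^N ≥ 143256.86; 2^17 = 131072, 2^18 = 262144.
Minimum N = 18.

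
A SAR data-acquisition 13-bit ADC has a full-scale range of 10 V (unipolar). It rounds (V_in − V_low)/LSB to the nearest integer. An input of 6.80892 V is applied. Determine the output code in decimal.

Full-scale span = 10 V; LSB = 10/2^13 = 1.221 mV.
(V_in − V_low)/LSB = (6.80892 − 0) / 0.0012207 = 5577.867.
round(5577.867) = 5578.

code 5578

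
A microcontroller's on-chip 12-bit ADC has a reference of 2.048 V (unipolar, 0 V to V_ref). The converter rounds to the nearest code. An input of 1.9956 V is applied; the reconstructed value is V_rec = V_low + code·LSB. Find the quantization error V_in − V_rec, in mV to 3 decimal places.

Step size: 2.048 V ÷ 2^12 = 0.500 mV.
Scaled input = 3991.2000 LSBs, so code = 3991.
Code 3991 maps back to 0 + 3991×0.0005 V = 1.9955 V.
Difference: 0.0001 V → 0.100 mV.

0.100 mV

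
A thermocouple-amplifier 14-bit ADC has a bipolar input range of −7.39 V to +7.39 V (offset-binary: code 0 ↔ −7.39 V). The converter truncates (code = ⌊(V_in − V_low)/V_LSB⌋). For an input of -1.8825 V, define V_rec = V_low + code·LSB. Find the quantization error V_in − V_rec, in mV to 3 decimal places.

LSB = 14.78/2^14 = 0.902 mV.
(-1.8825 − (−7.39))/0.0009021 = 6105.2016; ⌊·⌋ gives code 6105.
Code 6105 maps back to (−7.39) + 6105×0.0009021 V = -1.8826819 V.
V_in − V_rec = 0.000181885 V = 0.182 mV.

0.182 mV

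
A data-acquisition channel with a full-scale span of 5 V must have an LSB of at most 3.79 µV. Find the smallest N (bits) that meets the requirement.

21 bits

Number of steps required ≥ 5 V / 3.79 µV = 1319261.21.
Need 2^N ≥ 1319261.21; 2^20 = 1048576, 2^21 = 2097152.
Minimum N = 21.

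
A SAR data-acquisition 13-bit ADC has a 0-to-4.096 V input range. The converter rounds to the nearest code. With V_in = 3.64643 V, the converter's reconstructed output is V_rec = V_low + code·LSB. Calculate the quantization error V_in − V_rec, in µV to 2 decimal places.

LSB = 4.096/2^13 = 0.500 mV.
(3.64643 − 0)/0.0005 = 7292.8600; round gives code 7293.
Reconstructed: 3.6465 V.
Difference: -7e-05 V → -70.00 µV.

-70.00 µV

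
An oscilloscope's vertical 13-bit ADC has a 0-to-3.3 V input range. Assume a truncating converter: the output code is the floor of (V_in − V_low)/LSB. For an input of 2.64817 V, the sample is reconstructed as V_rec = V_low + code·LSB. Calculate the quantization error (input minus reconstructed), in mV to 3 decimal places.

Step size: 3.3 V ÷ 2^13 = 402.83 µV.
(2.64817 − 0)/0.000402832 = 6573.8814; ⌊·⌋ gives code 6573.
Code 6573 maps back to 0 + 6573×0.000402832 V = 2.6478149 V.
V_in − V_rec = 0.000355059 V = 0.355 mV.

0.355 mV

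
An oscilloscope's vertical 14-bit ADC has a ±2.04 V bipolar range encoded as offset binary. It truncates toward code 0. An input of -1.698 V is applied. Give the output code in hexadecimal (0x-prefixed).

code 0x55D (decimal 1373)

With 16384 levels over 4.08 V, one step is 249.02 µV.
Input sits at 1373.365 steps above V_low.
So the output code is 1373.
In hexadecimal (0x-prefixed): 0x55D.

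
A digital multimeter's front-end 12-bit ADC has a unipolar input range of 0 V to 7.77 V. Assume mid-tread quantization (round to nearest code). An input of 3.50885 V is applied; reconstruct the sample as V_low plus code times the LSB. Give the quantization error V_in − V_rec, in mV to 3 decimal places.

-0.549 mV

LSB = 7.77/2^12 = 1.897 mV.
(V_in − V_low)/LSB = (3.50885 − 0)/0.00189697 = 1849.7104 → code 1850 (round).
Code 1850 maps back to 0 + 1850×0.00189697 V = 3.5093994 V.
Difference: -0.000549414 V → -0.549 mV.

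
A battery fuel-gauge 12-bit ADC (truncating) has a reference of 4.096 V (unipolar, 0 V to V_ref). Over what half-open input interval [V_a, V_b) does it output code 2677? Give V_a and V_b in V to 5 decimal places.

[2.67700 V, 2.67800 V)

LSB = 4.096/2^12 = 1.000 mV.
V_a = V_low + 2677·LSB = 2.677 V; V_b = V_low + 2678·LSB = 2.678 V.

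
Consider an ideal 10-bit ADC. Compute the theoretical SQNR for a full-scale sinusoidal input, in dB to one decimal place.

SNR ≈ 6.02·N + 1.76 dB = 6.02·10 + 1.76 = 61.96 dB.

62.0 dB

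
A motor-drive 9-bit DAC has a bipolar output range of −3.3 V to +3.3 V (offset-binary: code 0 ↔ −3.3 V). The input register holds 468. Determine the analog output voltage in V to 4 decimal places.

2.7328 V

LSB = 6.6 V / 2^9 = 12.891 mV.
V_out = (−3.3) + 468 × 0.0128906 V = 2.73281 V.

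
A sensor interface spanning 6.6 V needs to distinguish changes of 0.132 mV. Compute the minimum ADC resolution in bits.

Number of steps required ≥ 6.6 V / 0.132 mV = 50000.00.
Need 2^N ≥ 50000.00; 2^15 = 32768, 2^16 = 65536.
Minimum N = 16.

16 bits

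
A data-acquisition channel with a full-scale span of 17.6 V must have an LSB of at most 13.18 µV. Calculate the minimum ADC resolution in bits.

Number of steps required ≥ 17.6 V / 13.18 µV = 1335356.60.
Need 2^N ≥ 1335356.60; 2^20 = 1048576, 2^21 = 2097152.
Minimum N = 21.

21 bits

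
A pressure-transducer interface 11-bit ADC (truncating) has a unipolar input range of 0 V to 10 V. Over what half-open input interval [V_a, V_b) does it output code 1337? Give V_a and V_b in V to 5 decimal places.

[6.52832 V, 6.53320 V)

LSB = 10/2^11 = 4.883 mV.
V_a = V_low + 1337·LSB = 6.52832 V; V_b = V_low + 1338·LSB = 6.5332 V.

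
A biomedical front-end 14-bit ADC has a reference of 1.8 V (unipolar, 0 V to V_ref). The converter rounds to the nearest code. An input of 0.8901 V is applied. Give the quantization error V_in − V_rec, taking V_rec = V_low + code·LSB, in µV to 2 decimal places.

Step size: 1.8 V ÷ 2^14 = 109.86 µV.
Scaled input = 8101.8880 LSBs, so code = 8102.
Code 8102 maps back to 0 + 8102×0.000109863 V = 0.8901123 V.
Error = 0.8901 − 0.8901123 = -1.23047e-05 V = -12.30 µV.

-12.30 µV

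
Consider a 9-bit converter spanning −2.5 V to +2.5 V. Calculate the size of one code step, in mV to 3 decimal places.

9.766 mV

Full-scale span = 5 V.
LSB = 5 / 2^9 = 5 / 512 = 0.00976562 V = 9.766 mV.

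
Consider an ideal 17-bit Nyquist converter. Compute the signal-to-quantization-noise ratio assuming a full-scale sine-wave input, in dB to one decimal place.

104.1 dB

SNR ≈ 6.02·N + 1.76 dB = 6.02·17 + 1.76 = 104.10 dB.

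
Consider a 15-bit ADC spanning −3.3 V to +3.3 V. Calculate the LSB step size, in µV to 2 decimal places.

201.42 µV

Full-scale span = 6.6 V.
LSB = 6.6 / 2^15 = 6.6 / 32768 = 0.000201416 V = 201.42 µV.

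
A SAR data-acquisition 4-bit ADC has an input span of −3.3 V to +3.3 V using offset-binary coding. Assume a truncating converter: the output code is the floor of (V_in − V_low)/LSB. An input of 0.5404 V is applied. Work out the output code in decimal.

Full-scale span = 6.6 V; LSB = 6.6/2^4 = 412.500 mV.
(V_in − V_low)/LSB = (0.5404 − (−3.3)) / 0.4125 = 9.310.
So the output code is 9.

code 9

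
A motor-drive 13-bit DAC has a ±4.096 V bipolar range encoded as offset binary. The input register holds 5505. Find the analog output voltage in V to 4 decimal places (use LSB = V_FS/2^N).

LSB = 8.192 V / 2^13 = 1.000 mV.
V_out = (−4.096) + 5505 × 0.001 V = 1.409 V.

1.4090 V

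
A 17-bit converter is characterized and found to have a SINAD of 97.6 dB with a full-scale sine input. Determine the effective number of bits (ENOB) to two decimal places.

15.92 bits

ENOB = (SINAD − 1.76) / 6.02 = (97.6 − 1.76)/6.02 = 15.920.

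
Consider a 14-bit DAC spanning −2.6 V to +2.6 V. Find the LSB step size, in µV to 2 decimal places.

Full-scale span = 5.2 V.
LSB = 5.2 / 2^14 = 5.2 / 16384 = 0.000317383 V = 317.38 µV.

317.38 µV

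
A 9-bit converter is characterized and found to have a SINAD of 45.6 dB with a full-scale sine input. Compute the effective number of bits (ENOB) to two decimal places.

ENOB = (SINAD − 1.76) / 6.02 = (45.6 − 1.76)/6.02 = 7.282.

7.28 bits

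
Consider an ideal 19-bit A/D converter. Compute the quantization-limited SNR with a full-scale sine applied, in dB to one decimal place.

SNR ≈ 6.02·N + 1.76 dB = 6.02·19 + 1.76 = 116.14 dB.

116.1 dB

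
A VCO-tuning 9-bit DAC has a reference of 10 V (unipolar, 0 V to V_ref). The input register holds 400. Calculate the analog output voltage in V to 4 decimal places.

LSB = 10 V / 2^9 = 19.531 mV.
V_out = 0 + 400 × 0.0195312 V = 7.8125 V.

7.8125 V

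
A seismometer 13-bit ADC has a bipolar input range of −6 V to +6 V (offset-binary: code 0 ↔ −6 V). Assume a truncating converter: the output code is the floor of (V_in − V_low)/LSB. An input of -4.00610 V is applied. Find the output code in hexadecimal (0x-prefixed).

code 0x551 (decimal 1361)

Full-scale span = 12 V; LSB = 12/2^13 = 1.465 mV.
Input sits at 1361.169 steps above V_low.
So the output code is 1361.
In hexadecimal (0x-prefixed): 0x551.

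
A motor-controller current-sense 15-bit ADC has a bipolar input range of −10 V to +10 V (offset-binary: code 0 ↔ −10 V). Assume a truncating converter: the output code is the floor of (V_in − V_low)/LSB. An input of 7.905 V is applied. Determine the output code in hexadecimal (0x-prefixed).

Full-scale span = 20 V; LSB = 20/2^15 = 0.610 mV.
(V_in − V_low)/LSB = (7.905 − (−10)) / 0.000610352 = 29335.552.
Floor → code 29335.
In hexadecimal (0x-prefixed): 0x7297.

code 0x7297 (decimal 29335)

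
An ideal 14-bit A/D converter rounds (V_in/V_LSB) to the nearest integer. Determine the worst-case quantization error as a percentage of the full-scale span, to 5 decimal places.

0.00305 %

Rounding → worst-case error = ½ LSB = V_FS/2^15, so 100/32768 = 0.00305176 % of full scale.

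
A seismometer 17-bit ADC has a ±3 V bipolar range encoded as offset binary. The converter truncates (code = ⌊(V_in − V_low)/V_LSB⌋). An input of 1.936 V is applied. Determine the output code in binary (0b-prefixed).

With 131072 levels over 6 V, one step is 45.78 µV.
(V_in − V_low)/LSB = (1.936 − (−3)) / 4.57764e-05 = 107828.565.
Floor → code 107828.
In binary (0b-prefixed): 0b11010010100110100.

code 0b11010010100110100 (decimal 107828)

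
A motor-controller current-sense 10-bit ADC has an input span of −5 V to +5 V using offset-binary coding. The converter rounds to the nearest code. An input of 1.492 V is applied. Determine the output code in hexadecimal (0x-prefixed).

LSB = 10 V / 1024 = 9.766 mV.
Input sits at 664.781 steps above V_low.
Round → code 665.
In hexadecimal (0x-prefixed): 0x299.

code 0x299 (decimal 665)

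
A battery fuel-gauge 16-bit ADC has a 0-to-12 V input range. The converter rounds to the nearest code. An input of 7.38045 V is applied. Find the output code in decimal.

LSB = 12 V / 65536 = 183.11 µV.
(V_in − V_low)/LSB = (7.38045 − 0) / 0.000183105 = 40307.098.
Round → code 40307.

code 40307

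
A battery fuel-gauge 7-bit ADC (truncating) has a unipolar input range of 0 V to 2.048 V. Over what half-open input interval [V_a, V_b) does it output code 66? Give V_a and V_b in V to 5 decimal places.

LSB = 2.048/2^7 = 16.000 mV.
V_a = V_low + 66·LSB = 1.056 V; V_b = V_low + 67·LSB = 1.072 V.

[1.05600 V, 1.07200 V)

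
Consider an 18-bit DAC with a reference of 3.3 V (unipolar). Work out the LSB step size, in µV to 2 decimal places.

Full-scale span = 3.3 V.
LSB = 3.3 / 2^18 = 3.3 / 262144 = 1.25885e-05 V = 12.59 µV.

12.59 µV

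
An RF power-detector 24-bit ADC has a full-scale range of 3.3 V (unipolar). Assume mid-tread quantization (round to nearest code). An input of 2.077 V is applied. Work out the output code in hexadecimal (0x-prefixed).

code 0xA11FF6 (decimal 10559478)

Full-scale span = 3.3 V; LSB = 3.3/2^24 = 0.20 µV.
(2.077 − 0) / 1.96695e-07 = 10559478.070 LSBs.
Round → code 10559478.
In hexadecimal (0x-prefixed): 0xA11FF6.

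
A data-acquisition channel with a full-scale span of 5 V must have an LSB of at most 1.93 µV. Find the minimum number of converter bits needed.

22 bits

Number of steps required ≥ 5 V / 1.93 µV = 2590673.58.
Need 2^N ≥ 2590673.58; 2^21 = 2097152, 2^22 = 4194304.
Minimum N = 22.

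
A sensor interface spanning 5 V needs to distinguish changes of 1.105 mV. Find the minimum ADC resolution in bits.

Number of steps required ≥ 5 V / 1.105 mV = 4524.89.
Need 2^N ≥ 4524.89; 2^12 = 4096, 2^13 = 8192.
Minimum N = 13.

13 bits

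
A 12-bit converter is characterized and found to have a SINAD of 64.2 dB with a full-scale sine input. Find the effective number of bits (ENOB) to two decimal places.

10.37 bits

ENOB = (SINAD − 1.76) / 6.02 = (64.2 − 1.76)/6.02 = 10.372.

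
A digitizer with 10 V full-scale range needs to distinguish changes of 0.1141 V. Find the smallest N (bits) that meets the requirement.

7 bits

Number of steps required ≥ 10 V / 0.1141 V = 87.64.
Need 2^N ≥ 87.64; 2^6 = 64, 2^7 = 128.
Minimum N = 7.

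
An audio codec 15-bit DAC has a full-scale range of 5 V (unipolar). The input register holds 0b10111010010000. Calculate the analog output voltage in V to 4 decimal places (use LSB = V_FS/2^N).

LSB = 5 V / 2^15 = 152.59 µV.
Code 0b10111010010000 = 11920 decimal.
V_out = 0 + 11920 × 0.000152588 V = 1.81885 V.

1.8188 V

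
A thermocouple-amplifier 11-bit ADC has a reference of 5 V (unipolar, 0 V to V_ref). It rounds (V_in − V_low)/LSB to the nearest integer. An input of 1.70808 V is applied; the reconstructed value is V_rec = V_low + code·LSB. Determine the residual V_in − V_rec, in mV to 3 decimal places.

-0.904 mV

One LSB is 5 V / 2048 = 2.441 mV.
(1.70808 − 0)/0.00244141 = 699.6296; round gives code 700.
V_rec = 0 + 700·0.00244141 = 1.7089844 V.
Difference: -0.000904375 V → -0.904 mV.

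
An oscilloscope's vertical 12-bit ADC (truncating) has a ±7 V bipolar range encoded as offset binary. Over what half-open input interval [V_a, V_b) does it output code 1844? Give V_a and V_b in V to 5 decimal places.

LSB = 14/2^12 = 3.418 mV.
V_a = V_low + 1844·LSB = -0.697266 V; V_b = V_low + 1845·LSB = -0.693848 V.

[-0.69727 V, -0.69385 V)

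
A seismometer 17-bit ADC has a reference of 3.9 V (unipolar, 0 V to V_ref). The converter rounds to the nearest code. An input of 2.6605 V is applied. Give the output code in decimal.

With 131072 levels over 3.9 V, one step is 29.75 µV.
(2.6605 − 0) / 2.97546e-05 = 89414.630 LSBs.
So the output code is 89415.

code 89415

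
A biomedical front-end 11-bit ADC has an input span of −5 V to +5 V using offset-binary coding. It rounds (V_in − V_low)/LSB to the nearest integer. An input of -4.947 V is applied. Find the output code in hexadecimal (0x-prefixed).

Full-scale span = 10 V; LSB = 10/2^11 = 4.883 mV.
Input sits at 10.854 steps above V_low.
Round → code 11.
In hexadecimal (0x-prefixed): 0xB.

code 0xB (decimal 11)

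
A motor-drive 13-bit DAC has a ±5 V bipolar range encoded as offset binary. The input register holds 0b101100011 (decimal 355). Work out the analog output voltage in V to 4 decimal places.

-4.5667 V

LSB = 10 V / 2^13 = 1.221 mV.
Code 0b101100011 = 355 decimal.
V_out = (−5) + 355 × 0.0012207 V = -4.56665 V.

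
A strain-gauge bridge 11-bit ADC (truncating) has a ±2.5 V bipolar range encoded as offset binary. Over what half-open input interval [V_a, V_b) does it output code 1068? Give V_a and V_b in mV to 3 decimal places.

[107.422 mV, 109.863 mV)

LSB = 5/2^11 = 2.441 mV.
V_a = V_low + 1068·LSB = 0.107422 V; V_b = V_low + 1069·LSB = 0.109863 V.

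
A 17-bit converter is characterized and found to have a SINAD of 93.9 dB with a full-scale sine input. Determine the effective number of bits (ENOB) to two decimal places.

ENOB = (SINAD − 1.76) / 6.02 = (93.9 − 1.76)/6.02 = 15.306.

15.31 bits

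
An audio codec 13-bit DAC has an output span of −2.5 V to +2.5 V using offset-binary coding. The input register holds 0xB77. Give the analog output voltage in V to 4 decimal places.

LSB = 5 V / 2^13 = 0.610 mV.
Code 0xB77 = 2935 decimal.
V_out = (−2.5) + 2935 × 0.000610352 V = -0.708618 V.

-0.7086 V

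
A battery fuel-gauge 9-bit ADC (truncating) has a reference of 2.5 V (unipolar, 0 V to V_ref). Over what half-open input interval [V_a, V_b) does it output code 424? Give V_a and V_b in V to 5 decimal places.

LSB = 2.5/2^9 = 4.883 mV.
V_a = V_low + 424·LSB = 2.07031 V; V_b = V_low + 425·LSB = 2.0752 V.

[2.07031 V, 2.07520 V)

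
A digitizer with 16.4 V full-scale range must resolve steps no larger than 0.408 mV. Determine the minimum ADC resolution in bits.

16 bits

Number of steps required ≥ 16.4 V / 0.408 mV = 40196.08.
Need 2^N ≥ 40196.08; 2^15 = 32768, 2^16 = 65536.
Minimum N = 16.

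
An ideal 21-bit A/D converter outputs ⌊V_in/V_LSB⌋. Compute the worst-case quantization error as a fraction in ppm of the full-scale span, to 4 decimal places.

Truncating → worst-case error = 1 LSB = V_FS/2^21, so 1e+06/2097152 = 0.476837 ppm of full scale.

0.4768 ppm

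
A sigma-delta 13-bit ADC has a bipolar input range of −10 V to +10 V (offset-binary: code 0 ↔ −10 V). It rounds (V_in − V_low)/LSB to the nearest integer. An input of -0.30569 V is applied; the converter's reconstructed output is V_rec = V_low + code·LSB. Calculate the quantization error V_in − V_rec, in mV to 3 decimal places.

-0.514 mV

One LSB is 20 V / 8192 = 2.441 mV.
Scaled input = 3970.7894 LSBs, so code = 3971.
Code 3971 maps back to (−10) + 3971×0.00244141 V = -0.30517578 V.
V_in − V_rec = -0.000514219 V = -0.514 mV.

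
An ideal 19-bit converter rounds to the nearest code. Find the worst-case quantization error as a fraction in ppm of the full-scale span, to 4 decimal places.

0.9537 ppm

Rounding → worst-case error = ½ LSB = V_FS/2^20, so 1e+06/1048576 = 0.953674 ppm of full scale.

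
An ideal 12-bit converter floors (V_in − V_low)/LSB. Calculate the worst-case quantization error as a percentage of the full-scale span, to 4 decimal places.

Truncating → worst-case error = 1 LSB = V_FS/2^12, so 100/4096 = 0.0244141 % of full scale.

0.0244 %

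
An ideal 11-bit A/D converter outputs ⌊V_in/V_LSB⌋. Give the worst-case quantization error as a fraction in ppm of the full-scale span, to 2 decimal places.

Truncating → worst-case error = 1 LSB = V_FS/2^11, so 1e+06/2048 = 488.281 ppm of full scale.

488.28 ppm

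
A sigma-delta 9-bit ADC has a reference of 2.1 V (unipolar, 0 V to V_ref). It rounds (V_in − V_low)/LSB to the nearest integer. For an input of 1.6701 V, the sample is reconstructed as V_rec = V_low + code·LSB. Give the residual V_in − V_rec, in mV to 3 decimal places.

LSB = 2.1/2^9 = 4.102 mV.
(V_in − V_low)/LSB = (1.6701 − 0)/0.00410156 = 407.1863 → code 407 (round).
Reconstructed: 1.6693359 V.
V_in − V_rec = 0.000764062 V = 0.764 mV.

0.764 mV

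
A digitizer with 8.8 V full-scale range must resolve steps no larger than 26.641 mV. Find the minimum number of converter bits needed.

9 bits

Number of steps required ≥ 8.8 V / 26.641 mV = 330.32.
Need 2^N ≥ 330.32; 2^8 = 256, 2^9 = 512.
Minimum N = 9.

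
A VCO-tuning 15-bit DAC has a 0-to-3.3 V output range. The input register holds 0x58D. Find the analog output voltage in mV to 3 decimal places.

LSB = 3.3 V / 2^15 = 100.71 µV.
Code 0x58D = 1421 decimal.
V_out = 0 + 1421 × 0.000100708 V = 0.143106 V.
= 143.106 mV.

143.106 mV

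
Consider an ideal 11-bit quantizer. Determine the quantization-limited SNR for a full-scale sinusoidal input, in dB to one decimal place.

68.0 dB

SNR ≈ 6.02·N + 1.76 dB = 6.02·11 + 1.76 = 67.98 dB.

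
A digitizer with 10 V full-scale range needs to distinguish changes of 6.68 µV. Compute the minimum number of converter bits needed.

21 bits

Number of steps required ≥ 10 V / 6.68 µV = 1497005.99.
Need 2^N ≥ 1497005.99; 2^20 = 1048576, 2^21 = 2097152.
Minimum N = 21.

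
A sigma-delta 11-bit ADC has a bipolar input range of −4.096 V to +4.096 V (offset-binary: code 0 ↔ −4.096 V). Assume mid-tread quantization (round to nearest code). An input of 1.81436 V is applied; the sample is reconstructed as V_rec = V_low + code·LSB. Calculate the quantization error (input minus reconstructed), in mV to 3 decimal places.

-1.640 mV

LSB = 8.192/2^11 = 4.000 mV.
(1.81436 − (−4.096))/0.004 = 1477.5900; round gives code 1478.
V_rec = (−4.096) + 1478·0.004 = 1.816 V.
V_in − V_rec = -0.00164 V = -1.640 mV.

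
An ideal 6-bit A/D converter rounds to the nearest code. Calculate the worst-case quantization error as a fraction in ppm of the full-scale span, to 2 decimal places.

7812.50 ppm

Rounding → worst-case error = ½ LSB = V_FS/2^7, so 1e+06/128 = 7812.5 ppm of full scale.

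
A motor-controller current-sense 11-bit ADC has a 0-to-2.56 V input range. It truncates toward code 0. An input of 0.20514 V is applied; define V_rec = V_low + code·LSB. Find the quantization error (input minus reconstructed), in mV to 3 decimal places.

0.140 mV

LSB = 2.56/2^11 = 1.250 mV.
Scaled input = 164.1120 LSBs, so code = 164.
Reconstructed: 0.205 V.
Error = 0.20514 − 0.205 = 0.00014 V = 0.140 mV.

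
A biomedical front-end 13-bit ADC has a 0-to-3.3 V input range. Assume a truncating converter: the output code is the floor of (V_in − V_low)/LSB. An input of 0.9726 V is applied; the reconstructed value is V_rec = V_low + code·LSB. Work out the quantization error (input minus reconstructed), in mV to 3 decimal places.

0.163 mV

One LSB is 3.3 V / 8192 = 402.83 µV.
Scaled input = 2414.4058 LSBs, so code = 2414.
Reconstructed: 0.97243652 V.
Difference: 0.000163477 V → 0.163 mV.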